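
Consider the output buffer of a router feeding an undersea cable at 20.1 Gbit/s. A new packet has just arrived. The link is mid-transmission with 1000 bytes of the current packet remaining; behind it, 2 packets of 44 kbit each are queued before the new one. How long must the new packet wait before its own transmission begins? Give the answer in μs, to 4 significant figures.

4.776 μs

Each queued packet: L/R = 44000/20100000000 = 2.18905 μs.
2 queued → 4.37811 μs.
Plus remaining 8000 bits of current packet: 0.39801 μs.
Queuing delay = 4.776 μs.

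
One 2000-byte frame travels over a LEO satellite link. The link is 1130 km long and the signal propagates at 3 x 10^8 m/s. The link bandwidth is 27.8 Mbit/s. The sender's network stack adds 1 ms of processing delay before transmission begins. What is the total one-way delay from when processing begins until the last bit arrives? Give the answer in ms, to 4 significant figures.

L = 2000 × 8 = 16000 bits.
Transmission delay = L/R = 16000 / 27800000 = 0.57554 ms.
Propagation delay = d/s = 1130000 m / 300000000 m/s = 3.76667 ms.
Plus processing delay 1 ms = 1 ms.
Total = 5.342 ms.

5.342 ms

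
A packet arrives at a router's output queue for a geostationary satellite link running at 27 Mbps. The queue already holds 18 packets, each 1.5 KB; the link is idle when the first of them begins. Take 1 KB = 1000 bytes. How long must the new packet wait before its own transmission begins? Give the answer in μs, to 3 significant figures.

8000 μs

Each queued packet: L/R = 12000/27000000 = 444.444 μs.
18 queued → 8000 μs.
Queuing delay = 8000 μs.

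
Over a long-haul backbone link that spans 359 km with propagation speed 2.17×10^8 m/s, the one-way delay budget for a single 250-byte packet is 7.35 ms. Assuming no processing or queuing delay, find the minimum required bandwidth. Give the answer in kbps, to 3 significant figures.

L = 2000 bits.
Propagation delay = 359000 / 217000000 = 1.65438 ms.
Transmission budget = 7.35 − 1.65438 = 5.69562 ms.
R ≥ L / t_tx = 2000 bits / 0.00569562 s = 351 kbps.

351 kbps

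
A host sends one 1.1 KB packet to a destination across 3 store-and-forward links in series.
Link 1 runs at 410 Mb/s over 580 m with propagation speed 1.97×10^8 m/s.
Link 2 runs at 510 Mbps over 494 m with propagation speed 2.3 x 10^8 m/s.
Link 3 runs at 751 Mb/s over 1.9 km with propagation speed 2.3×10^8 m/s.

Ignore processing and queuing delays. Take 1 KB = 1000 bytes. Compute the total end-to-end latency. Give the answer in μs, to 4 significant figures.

63.79 μs

L = 8800 bits.
Transmission delays (L/R per hop): 21.4634, 17.2549, 11.7177 μs; sum = 50.436 μs.
Propagation delays (d/s per hop): 2.94416, 2.14783, 8.26087 μs; sum = 13.3529 μs.
End-to-end = 63.79 μs.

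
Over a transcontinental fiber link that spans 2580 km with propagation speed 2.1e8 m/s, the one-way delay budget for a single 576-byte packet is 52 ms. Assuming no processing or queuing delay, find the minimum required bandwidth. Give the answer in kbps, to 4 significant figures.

116.0 kbps

L = 4608 bits.
Propagation delay = 2580000 / 210000000 = 12.2857 ms.
Transmission budget = 52 − 12.2857 = 39.7143 ms.
R ≥ L / t_tx = 4608 bits / 0.0397143 s = 116.0 kbps.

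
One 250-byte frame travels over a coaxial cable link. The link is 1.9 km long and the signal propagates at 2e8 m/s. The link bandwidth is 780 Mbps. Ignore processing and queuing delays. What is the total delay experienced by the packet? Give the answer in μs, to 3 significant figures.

12.1 μs

L = 250 × 8 = 2000 bits.
Transmission delay = L/R = 2000 / 780000000 = 2.5641 μs.
Propagation delay = d/s = 1900 m / 200000000 m/s = 9.5 μs.
Total = 12.1 μs.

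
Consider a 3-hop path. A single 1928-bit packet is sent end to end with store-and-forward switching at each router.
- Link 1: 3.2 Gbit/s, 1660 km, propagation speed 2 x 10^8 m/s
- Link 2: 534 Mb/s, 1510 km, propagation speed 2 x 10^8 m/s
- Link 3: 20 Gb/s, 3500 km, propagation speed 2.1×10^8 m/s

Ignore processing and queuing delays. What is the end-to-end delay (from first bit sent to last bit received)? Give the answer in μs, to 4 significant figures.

Transmission delays (L/R per hop): 0.6025, 3.61049, 0.0964 μs; sum = 4.30939 μs.
Propagation delays (d/s per hop): 8300, 7550, 16666.7 μs; sum = 32516.7 μs.
End-to-end = 32520 μs.

32520 μs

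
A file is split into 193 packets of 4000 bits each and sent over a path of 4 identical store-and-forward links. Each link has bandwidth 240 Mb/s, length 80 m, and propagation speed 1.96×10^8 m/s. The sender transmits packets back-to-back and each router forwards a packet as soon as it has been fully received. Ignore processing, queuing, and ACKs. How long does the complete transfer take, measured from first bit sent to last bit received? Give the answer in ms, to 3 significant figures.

Per-hop transmission t_tx = L/R = 4000/240000000 = 0.0166667 ms.
Per-hop propagation t_prop = 80/196000000 = 0.000408163 ms.
Pipeline fill: first packet needs 4·t_tx to clear all hops; remaining 192 packets each add one t_tx.
Total = (4+193-1)·t_tx + 4·t_prop = 196·0.0166667 + 4·0.000408163 = 3.27 ms.

3.27 ms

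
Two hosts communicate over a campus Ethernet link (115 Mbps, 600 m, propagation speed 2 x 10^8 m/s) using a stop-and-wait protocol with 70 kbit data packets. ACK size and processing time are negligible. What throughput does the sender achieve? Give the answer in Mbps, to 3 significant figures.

t_tx = L/R = 70000/115000000 = 0.000608696 s.
t_prop = 600/200000000 = 3e-06 s; RTT = 6e-06 s.
Cycle = t_tx + RTT = 0.000614696 s.
Throughput = L / cycle = 70000 / 0.000614696 = 114 Mbps.

114 Mbps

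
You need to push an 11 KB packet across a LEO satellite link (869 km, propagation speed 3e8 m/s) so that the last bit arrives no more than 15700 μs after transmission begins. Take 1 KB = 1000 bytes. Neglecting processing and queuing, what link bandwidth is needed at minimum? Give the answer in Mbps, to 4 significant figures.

L = 88000 bits.
Propagation delay = 869000 / 300000000 = 2896.67 μs.
Transmission budget = 15700 − 2896.67 = 12803.3 μs.
R ≥ L / t_tx = 88000 bits / 0.0128033 s = 6.873 Mbps.

6.873 Mbps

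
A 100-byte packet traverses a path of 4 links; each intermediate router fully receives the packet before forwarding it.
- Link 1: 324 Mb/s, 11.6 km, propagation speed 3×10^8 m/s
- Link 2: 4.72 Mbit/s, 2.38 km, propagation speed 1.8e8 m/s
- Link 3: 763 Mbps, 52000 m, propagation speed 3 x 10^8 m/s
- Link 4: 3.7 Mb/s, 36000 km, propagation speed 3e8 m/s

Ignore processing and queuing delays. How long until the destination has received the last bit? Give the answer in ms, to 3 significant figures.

121 ms

L = 100 × 8 = 800 bits.
Transmission delays (L/R per hop): 0.00246914, 0.169492, 0.00104849, 0.216216 ms; sum = 0.389225 ms.
Propagation delays (d/s per hop): 0.0386667, 0.0132222, 0.173333, 120 ms; sum = 120.225 ms.
End-to-end = 121 ms.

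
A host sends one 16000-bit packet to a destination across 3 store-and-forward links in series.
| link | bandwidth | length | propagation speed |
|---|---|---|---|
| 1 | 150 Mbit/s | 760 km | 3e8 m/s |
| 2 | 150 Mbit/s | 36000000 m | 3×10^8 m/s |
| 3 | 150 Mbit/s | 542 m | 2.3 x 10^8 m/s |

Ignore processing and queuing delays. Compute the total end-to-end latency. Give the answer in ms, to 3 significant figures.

Transmission delay per hop = L/R = 16000/150000000 = 0.106667 ms; 3 hops → 0.32 ms.
Propagation delays (d/s per hop): 2.53333, 120, 0.00235652 ms; sum = 122.536 ms.
End-to-end = 123 ms.

123 ms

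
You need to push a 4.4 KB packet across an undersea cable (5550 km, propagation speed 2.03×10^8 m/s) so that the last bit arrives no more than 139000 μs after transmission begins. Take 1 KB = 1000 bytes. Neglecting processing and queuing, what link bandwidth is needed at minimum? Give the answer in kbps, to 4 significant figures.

315.2 kbps

L = 35200 bits.
Propagation delay = 5550000 / 2.03e+08 = 27339.9 μs.
Transmission budget = 139000 − 27339.9 = 111660 μs.
R ≥ L / t_tx = 35200 bits / 0.11166 s = 315.2 kbps.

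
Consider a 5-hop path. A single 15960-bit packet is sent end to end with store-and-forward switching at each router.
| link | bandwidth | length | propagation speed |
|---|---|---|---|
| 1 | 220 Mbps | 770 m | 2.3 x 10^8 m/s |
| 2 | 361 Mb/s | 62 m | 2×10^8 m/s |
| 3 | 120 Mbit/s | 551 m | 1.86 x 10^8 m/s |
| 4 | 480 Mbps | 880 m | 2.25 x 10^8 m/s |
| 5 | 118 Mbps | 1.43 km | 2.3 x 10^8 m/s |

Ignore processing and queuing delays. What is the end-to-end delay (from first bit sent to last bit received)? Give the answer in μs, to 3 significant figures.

Transmission delays (L/R per hop): 72.5455, 44.2105, 133, 33.25, 135.254 μs; sum = 418.26 μs.
Propagation delays (d/s per hop): 3.34783, 0.31, 2.96237, 3.91111, 6.21739 μs; sum = 16.7487 μs.
End-to-end = 435 μs.

435 μs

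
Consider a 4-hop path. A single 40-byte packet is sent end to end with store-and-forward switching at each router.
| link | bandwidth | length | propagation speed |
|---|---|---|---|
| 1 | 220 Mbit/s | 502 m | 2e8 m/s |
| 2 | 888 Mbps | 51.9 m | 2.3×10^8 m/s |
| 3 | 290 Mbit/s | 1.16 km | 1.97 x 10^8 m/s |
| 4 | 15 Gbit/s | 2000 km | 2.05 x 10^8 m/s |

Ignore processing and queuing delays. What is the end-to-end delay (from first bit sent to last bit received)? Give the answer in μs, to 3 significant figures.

L = 40 × 8 = 320 bits.
Transmission delays (L/R per hop): 1.45455, 0.36036, 1.10345, 0.0213333 μs; sum = 2.93969 μs.
Propagation delays (d/s per hop): 2.51, 0.225652, 5.88832, 9756.1 μs; sum = 9764.72 μs.
End-to-end = 9770 μs.

9770 μs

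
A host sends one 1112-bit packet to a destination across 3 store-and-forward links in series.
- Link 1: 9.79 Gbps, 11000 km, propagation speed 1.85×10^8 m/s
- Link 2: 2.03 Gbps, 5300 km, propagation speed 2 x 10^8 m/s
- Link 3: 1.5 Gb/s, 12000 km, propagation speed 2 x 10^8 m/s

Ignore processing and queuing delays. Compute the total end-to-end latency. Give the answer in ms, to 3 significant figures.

146 ms

Transmission delays (L/R per hop): 0.000113585, 0.000547783, 0.000741333 ms; sum = 0.0014027 ms.
Propagation delays (d/s per hop): 59.4595, 26.5, 60 ms; sum = 145.959 ms.
End-to-end = 146 ms.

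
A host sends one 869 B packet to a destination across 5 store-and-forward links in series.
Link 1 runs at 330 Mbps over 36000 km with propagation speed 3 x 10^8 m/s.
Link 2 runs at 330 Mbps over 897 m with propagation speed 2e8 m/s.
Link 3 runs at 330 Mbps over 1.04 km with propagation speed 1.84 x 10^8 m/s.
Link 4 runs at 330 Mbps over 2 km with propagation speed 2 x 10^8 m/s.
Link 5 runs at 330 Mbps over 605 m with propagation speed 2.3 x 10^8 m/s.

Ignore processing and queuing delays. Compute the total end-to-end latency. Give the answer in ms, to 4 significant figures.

L = 869 × 8 = 6952 bits.
Transmission delay per hop = L/R = 6952/330000000 = 0.0210667 ms; 5 hops → 0.105333 ms.
Propagation delays (d/s per hop): 120, 0.004485, 0.00565217, 0.01, 0.00263043 ms; sum = 120.023 ms.
End-to-end = 120.1 ms.

120.1 ms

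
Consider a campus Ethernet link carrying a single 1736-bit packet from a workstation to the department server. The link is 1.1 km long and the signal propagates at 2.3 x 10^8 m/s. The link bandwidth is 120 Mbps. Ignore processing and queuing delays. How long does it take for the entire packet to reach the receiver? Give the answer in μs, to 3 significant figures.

Transmission delay = L/R = 1736 / 120000000 = 14.4667 μs.
Propagation delay = d/s = 1100 m / 2.3e+08 m/s = 4.78261 μs.
Total = 19.2 μs.

19.2 μs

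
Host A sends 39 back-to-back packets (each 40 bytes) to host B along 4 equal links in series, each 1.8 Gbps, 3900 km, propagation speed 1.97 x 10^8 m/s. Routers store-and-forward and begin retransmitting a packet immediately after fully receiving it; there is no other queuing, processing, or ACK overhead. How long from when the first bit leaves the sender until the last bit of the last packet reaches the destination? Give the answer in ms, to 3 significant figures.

79.2 ms

Per-hop transmission t_tx = L/R = 320/1800000000 = 0.000177778 ms.
Per-hop propagation t_prop = 3900000/197000000 = 19.797 ms.
Pipeline fill: first packet needs 4·t_tx to clear all hops; remaining 38 packets each add one t_tx.
Total = (4+39-1)·t_tx + 4·t_prop = 42·0.000177778 + 4·19.797 = 79.2 ms.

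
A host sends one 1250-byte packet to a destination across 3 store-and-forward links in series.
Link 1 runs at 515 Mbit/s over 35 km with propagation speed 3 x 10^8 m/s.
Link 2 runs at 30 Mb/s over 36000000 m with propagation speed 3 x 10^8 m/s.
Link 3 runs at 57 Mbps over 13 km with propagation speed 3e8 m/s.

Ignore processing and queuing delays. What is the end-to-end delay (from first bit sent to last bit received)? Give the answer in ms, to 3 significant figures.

L = 1250 × 8 = 10000 bits.
Transmission delays (L/R per hop): 0.0194175, 0.333333, 0.175439 ms; sum = 0.528189 ms.
Propagation delays (d/s per hop): 0.116667, 120, 0.0433333 ms; sum = 120.16 ms.
End-to-end = 121 ms.

121 ms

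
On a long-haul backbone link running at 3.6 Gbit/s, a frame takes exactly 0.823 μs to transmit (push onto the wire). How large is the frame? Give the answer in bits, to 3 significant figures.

L = R × t_tx = 3600000000 b/s × 8.23e-07 s = 2962.8 bits.

2960 bits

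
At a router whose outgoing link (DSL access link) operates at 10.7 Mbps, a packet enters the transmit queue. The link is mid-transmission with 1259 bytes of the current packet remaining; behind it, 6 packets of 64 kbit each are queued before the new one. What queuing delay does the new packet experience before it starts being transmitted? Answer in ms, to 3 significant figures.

36.8 ms

Each queued packet: L/R = 64000/10700000 = 5.98131 ms.
6 queued → 35.8879 ms.
Plus remaining 10072 bits of current packet: 0.941308 ms.
Queuing delay = 36.8 ms.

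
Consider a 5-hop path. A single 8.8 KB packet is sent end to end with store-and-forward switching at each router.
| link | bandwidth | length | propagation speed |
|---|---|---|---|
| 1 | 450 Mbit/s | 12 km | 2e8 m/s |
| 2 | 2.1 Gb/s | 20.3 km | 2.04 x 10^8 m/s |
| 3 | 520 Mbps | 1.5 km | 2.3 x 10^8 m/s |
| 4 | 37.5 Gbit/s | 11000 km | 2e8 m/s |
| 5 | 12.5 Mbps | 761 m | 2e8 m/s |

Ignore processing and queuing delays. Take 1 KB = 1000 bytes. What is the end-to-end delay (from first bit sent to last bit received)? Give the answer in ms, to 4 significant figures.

61.13 ms

L = 70400 bits.
Transmission delays (L/R per hop): 0.156444, 0.0335238, 0.135385, 0.00187733, 5.632 ms; sum = 5.95923 ms.
Propagation delays (d/s per hop): 0.06, 0.0995098, 0.00652174, 55, 0.003805 ms; sum = 55.1698 ms.
End-to-end = 61.13 ms.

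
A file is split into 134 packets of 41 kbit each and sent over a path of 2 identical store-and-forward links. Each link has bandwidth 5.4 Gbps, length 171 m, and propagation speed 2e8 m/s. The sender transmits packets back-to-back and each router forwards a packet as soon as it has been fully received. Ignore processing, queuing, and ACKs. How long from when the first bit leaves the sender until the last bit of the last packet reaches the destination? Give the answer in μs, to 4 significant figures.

Per-hop transmission t_tx = L/R = 41000/5400000000 = 7.59259 μs.
Per-hop propagation t_prop = 171/200000000 = 0.855 μs.
Pipeline fill: first packet needs 2·t_tx to clear all hops; remaining 133 packets each add one t_tx.
Total = (2+134-1)·t_tx + 2·t_prop = 135·7.59259 + 2·0.855 = 1027 μs.

1027 μs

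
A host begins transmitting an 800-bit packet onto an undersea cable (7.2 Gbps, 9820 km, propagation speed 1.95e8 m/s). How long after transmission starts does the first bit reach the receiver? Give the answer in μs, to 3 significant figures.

50400 μs

First bit experiences only propagation delay: d/s = 9820000/195000000 = 50400 μs.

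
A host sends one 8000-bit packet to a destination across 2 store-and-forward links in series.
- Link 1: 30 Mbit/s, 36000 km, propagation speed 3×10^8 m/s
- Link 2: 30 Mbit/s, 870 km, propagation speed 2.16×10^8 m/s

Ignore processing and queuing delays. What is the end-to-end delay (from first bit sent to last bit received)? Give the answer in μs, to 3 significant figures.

125000 μs

Transmission delay per hop = L/R = 8000/30000000 = 266.667 μs; 2 hops → 533.333 μs.
Propagation delays (d/s per hop): 120000, 4027.78 μs; sum = 124028 μs.
End-to-end = 125000 μs.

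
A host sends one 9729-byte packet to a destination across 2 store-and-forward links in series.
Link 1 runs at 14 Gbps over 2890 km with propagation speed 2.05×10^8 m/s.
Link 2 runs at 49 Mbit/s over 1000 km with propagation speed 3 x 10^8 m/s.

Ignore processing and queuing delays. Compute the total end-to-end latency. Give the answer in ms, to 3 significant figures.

L = 9729 × 8 = 77832 bits.
Transmission delays (L/R per hop): 0.00555943, 1.58841 ms; sum = 1.59397 ms.
Propagation delays (d/s per hop): 14.0976, 3.33333 ms; sum = 17.4309 ms.
End-to-end = 19.0 ms.

19.0 ms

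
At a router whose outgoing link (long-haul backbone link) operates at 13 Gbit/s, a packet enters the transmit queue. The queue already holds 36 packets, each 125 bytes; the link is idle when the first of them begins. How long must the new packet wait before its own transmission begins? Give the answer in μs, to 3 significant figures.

2.77 μs

Each queued packet: L/R = 1000/13000000000 = 0.0769231 μs.
36 queued → 2.76923 μs.
Queuing delay = 2.77 μs.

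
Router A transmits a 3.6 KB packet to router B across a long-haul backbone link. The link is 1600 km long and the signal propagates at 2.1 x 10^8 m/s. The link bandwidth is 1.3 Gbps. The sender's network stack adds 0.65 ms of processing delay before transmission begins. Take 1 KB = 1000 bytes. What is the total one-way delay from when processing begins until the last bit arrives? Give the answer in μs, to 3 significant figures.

8290 μs

L = 28800 bits.
Transmission delay = L/R = 28800 / 1300000000 = 22.1538 μs.
Propagation delay = d/s = 1600000 m / 210000000 m/s = 7619.05 μs.
Plus processing delay 0.65 ms = 650 μs.
Total = 8290 μs.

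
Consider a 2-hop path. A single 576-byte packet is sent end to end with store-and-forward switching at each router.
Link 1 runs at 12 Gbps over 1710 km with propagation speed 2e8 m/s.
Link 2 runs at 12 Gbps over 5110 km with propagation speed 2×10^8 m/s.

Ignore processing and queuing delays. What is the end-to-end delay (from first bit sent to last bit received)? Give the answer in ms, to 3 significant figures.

L = 576 × 8 = 4608 bits.
Transmission delay per hop = L/R = 4608/12000000000 = 0.000384 ms; 2 hops → 0.000768 ms.
Propagation delays (d/s per hop): 8.55, 25.55 ms; sum = 34.1 ms.
End-to-end = 34.1 ms.

34.1 ms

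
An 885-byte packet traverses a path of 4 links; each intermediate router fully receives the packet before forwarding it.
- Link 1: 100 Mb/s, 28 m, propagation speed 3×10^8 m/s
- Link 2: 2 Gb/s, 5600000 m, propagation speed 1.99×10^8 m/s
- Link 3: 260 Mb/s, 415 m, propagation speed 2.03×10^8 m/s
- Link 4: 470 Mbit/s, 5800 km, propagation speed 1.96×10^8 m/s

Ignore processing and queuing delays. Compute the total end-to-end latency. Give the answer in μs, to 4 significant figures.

L = 885 × 8 = 7080 bits.
Transmission delays (L/R per hop): 70.8, 3.54, 27.2308, 15.0638 μs; sum = 116.635 μs.
Propagation delays (d/s per hop): 0.0933333, 28140.7, 2.04433, 29591.8 μs; sum = 57734.7 μs.
End-to-end = 57850 μs.

57850 μs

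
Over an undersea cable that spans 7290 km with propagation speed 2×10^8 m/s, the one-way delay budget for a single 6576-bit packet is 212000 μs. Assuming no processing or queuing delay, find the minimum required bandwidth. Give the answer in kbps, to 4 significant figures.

37.46 kbps

Propagation delay = 7290000 / 200000000 = 36450 μs.
Transmission budget = 212000 − 36450 = 175550 μs.
R ≥ L / t_tx = 6576 bits / 0.17555 s = 37.46 kbps.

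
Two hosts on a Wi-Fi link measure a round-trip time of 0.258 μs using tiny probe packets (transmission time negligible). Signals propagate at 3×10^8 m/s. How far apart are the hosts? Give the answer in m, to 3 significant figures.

38.7 m

One-way propagation = RTT/2 = 0.129 μs.
d = s × t = 300000000 × 1.29e-07 = 38.7 m.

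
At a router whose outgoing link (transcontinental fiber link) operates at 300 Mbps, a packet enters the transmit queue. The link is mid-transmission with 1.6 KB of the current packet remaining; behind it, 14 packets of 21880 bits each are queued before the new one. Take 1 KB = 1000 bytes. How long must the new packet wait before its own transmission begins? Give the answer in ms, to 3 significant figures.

1.06 ms

Each queued packet: L/R = 21880/300000000 = 0.0729333 ms.
14 queued → 1.02107 ms.
Plus remaining 12800 bits of current packet: 0.0426667 ms.
Queuing delay = 1.06 ms.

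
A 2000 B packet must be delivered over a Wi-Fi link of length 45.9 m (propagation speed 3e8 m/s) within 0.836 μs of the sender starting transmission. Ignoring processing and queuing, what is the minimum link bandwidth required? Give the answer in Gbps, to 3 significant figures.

23.4 Gbps

L = 16000 bits.
Propagation delay = 45.9 / 300000000 = 0.153 μs.
Transmission budget = 0.836 − 0.153 = 0.683 μs.
R ≥ L / t_tx = 16000 bits / 6.83e-07 s = 23.4 Gbps.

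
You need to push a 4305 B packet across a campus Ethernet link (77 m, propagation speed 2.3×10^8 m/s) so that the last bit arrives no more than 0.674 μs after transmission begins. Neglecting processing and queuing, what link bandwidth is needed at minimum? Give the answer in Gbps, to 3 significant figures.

102 Gbps

L = 34440 bits.
Propagation delay = 77 / 2.3e+08 = 0.334783 μs.
Transmission budget = 0.674 − 0.334783 = 0.339217 μs.
R ≥ L / t_tx = 34440 bits / 3.39217e-07 s = 102 Gbps.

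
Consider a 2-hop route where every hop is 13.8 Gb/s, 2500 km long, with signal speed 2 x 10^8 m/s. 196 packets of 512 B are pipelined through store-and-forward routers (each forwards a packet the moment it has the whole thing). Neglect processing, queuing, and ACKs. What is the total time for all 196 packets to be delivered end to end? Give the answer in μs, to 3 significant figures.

Per-hop transmission t_tx = L/R = 4096/13800000000 = 0.296812 μs.
Per-hop propagation t_prop = 2500000/200000000 = 12500 μs.
Pipeline fill: first packet needs 2·t_tx to clear all hops; remaining 195 packets each add one t_tx.
Total = (2+196-1)·t_tx + 2·t_prop = 197·0.296812 + 2·12500 = 25100 μs.

25100 μs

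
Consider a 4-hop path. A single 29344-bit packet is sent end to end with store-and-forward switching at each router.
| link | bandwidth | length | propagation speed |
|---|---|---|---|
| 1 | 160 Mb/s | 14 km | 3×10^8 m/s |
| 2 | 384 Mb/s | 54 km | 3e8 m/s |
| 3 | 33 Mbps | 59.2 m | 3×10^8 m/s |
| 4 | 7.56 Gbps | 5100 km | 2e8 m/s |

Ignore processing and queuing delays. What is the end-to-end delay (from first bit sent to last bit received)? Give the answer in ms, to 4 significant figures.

26.88 ms

Transmission delays (L/R per hop): 0.1834, 0.0764167, 0.889212, 0.00388148 ms; sum = 1.15291 ms.
Propagation delays (d/s per hop): 0.0466667, 0.18, 0.000197333, 25.5 ms; sum = 25.7269 ms.
End-to-end = 26.88 ms.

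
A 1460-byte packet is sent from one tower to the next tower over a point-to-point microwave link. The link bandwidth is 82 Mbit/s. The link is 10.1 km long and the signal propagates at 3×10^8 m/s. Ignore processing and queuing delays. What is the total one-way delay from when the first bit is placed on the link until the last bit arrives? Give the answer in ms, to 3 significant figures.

0.176 ms

L = 1460 × 8 = 11680 bits.
Transmission delay = L/R = 11680 / 82000000 = 0.142439 ms.
Propagation delay = d/s = 10100 m / 300000000 m/s = 0.0336667 ms.
Total = 0.176 ms.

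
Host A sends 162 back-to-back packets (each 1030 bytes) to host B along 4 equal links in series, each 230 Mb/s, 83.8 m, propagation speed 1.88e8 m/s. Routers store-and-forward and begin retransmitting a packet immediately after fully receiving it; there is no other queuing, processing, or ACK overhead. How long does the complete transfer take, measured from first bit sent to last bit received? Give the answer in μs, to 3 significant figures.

5910 μs

Per-hop transmission t_tx = L/R = 8240/230000000 = 35.8261 μs.
Per-hop propagation t_prop = 83.8/188000000 = 0.445745 μs.
Pipeline fill: first packet needs 4·t_tx to clear all hops; remaining 161 packets each add one t_tx.
Total = (4+162-1)·t_tx + 4·t_prop = 165·35.8261 + 4·0.445745 = 5910 μs.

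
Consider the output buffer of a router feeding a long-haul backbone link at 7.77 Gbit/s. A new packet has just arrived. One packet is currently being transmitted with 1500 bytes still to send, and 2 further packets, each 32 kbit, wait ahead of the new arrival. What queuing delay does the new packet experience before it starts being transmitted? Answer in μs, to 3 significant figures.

9.78 μs

Each queued packet: L/R = 32000/7770000000 = 4.1184 μs.
2 queued → 8.23681 μs.
Plus remaining 12000 bits of current packet: 1.5444 μs.
Queuing delay = 9.78 μs.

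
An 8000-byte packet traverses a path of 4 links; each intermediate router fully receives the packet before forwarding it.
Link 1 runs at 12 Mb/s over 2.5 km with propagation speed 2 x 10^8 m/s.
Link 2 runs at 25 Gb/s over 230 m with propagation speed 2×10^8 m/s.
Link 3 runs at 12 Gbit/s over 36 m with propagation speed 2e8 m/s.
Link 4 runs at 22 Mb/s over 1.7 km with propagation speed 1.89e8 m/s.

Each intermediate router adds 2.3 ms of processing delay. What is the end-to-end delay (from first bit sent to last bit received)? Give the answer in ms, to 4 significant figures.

15.17 ms

L = 8000 × 8 = 64000 bits.
Transmission delays (L/R per hop): 5.33333, 0.00256, 0.00533333, 2.90909 ms; sum = 8.25032 ms.
Propagation delays (d/s per hop): 0.0125, 0.00115, 0.00018, 0.00899471 ms; sum = 0.0228247 ms.
Processing at 3 router(s): 3 × 2.3 ms = 6.9 ms.
End-to-end = 15.17 ms.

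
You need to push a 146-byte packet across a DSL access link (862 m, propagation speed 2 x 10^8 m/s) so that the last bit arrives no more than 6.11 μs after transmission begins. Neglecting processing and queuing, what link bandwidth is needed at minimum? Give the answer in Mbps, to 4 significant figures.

L = 1168 bits.
Propagation delay = 862 / 200000000 = 4.31 μs.
Transmission budget = 6.11 − 4.31 = 1.8 μs.
R ≥ L / t_tx = 1168 bits / 1.8e-06 s = 648.9 Mbps.

648.9 Mbps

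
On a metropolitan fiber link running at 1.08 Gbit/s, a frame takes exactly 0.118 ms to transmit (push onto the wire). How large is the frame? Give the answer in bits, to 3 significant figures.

127000 bits

L = R × t_tx = 1080000000 b/s × 0.000118 s = 127440 bits.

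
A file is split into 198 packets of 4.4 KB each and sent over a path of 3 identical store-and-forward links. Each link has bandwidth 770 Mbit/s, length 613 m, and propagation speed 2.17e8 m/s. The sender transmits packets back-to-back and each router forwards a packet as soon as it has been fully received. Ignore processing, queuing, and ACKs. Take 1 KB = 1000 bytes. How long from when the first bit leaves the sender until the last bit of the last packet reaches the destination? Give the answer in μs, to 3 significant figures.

9150 μs

Per-hop transmission t_tx = L/R = 35200/770000000 = 45.7143 μs.
Per-hop propagation t_prop = 613/217000000 = 2.82488 μs.
Pipeline fill: first packet needs 3·t_tx to clear all hops; remaining 197 packets each add one t_tx.
Total = (3+198-1)·t_tx + 3·t_prop = 200·45.7143 + 3·2.82488 = 9150 μs.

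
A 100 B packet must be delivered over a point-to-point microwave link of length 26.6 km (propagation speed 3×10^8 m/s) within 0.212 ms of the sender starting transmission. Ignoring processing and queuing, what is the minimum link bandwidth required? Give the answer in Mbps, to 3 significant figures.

L = 800 bits.
Propagation delay = 26600 / 300000000 = 0.0886667 ms.
Transmission budget = 0.212 − 0.0886667 = 0.123333 ms.
R ≥ L / t_tx = 800 bits / 0.000123333 s = 6.49 Mbps.

6.49 Mbps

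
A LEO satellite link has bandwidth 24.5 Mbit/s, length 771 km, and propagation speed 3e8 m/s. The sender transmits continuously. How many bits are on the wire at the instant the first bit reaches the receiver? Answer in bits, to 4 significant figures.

62970 bits

Propagation delay = 771000 / 300000000 = 0.00257 s.
BDP = R × t_prop = 24500000 × 0.00257 = 62965 bits.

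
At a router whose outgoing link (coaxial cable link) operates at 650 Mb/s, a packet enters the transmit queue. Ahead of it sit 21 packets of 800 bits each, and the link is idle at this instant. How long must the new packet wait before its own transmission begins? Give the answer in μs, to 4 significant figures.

25.85 μs

Each queued packet: L/R = 800/650000000 = 1.23077 μs.
21 queued → 25.8462 μs.
Queuing delay = 25.85 μs.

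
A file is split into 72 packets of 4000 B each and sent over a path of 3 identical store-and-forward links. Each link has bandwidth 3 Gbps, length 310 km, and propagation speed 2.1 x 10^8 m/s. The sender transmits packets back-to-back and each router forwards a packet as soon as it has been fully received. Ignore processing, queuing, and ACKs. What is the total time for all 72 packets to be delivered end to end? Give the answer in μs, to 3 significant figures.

Per-hop transmission t_tx = L/R = 32000/3000000000 = 10.6667 μs.
Per-hop propagation t_prop = 310000/210000000 = 1476.19 μs.
Pipeline fill: first packet needs 3·t_tx to clear all hops; remaining 71 packets each add one t_tx.
Total = (3+72-1)·t_tx + 3·t_prop = 74·10.6667 + 3·1476.19 = 5220 μs.

5220 μs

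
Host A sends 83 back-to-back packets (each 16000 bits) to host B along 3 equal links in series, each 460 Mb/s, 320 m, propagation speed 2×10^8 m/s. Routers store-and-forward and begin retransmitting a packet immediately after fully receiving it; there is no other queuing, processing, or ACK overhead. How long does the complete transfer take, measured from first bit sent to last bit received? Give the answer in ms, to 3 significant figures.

2.96 ms

Per-hop transmission t_tx = L/R = 16000/460000000 = 0.0347826 ms.
Per-hop propagation t_prop = 320/200000000 = 0.0016 ms.
Pipeline fill: first packet needs 3·t_tx to clear all hops; remaining 82 packets each add one t_tx.
Total = (3+83-1)·t_tx + 3·t_prop = 85·0.0347826 + 3·0.0016 = 2.96 ms.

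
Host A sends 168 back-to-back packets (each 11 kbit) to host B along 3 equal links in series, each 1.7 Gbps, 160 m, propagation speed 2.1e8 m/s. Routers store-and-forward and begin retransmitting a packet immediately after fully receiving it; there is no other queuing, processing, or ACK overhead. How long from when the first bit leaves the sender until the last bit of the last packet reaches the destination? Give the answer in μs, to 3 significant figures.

Per-hop transmission t_tx = L/R = 11000/1700000000 = 6.47059 μs.
Per-hop propagation t_prop = 160/210000000 = 0.761905 μs.
Pipeline fill: first packet needs 3·t_tx to clear all hops; remaining 167 packets each add one t_tx.
Total = (3+168-1)·t_tx + 3·t_prop = 170·6.47059 + 3·0.761905 = 1100 μs.

1100 μs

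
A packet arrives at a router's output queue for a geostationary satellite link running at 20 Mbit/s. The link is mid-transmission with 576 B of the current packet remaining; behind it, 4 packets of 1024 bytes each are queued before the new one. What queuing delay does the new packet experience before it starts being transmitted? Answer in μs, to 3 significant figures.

1870 μs

Each queued packet: L/R = 8192/20000000 = 409.6 μs.
4 queued → 1638.4 μs.
Plus remaining 4608 bits of current packet: 230.4 μs.
Queuing delay = 1870 μs.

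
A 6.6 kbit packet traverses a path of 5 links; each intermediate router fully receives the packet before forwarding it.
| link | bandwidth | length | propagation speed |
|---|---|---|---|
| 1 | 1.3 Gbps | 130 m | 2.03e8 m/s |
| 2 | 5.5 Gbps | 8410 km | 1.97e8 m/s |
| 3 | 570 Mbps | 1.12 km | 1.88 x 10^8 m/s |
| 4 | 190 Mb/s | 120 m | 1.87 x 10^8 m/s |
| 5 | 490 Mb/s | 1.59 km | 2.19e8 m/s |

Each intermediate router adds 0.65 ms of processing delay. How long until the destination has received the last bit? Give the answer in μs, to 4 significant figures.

45370 μs

L = 6600 bits.
Transmission delays (L/R per hop): 5.07692, 1.2, 11.5789, 34.7368, 13.4694 μs; sum = 66.0621 μs.
Propagation delays (d/s per hop): 0.640394, 42690.4, 5.95745, 0.641711, 7.26027 μs; sum = 42704.9 μs.
Processing at 4 router(s): 4 × 0.65 ms = 2600 μs.
End-to-end = 45370 μs.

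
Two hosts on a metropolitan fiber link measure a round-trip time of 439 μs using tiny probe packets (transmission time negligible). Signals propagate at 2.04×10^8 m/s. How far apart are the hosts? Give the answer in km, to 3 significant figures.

44.8 km

One-way propagation = RTT/2 = 219.5 μs.
d = s × t = 204000000 × 0.0002195 = 44.8 km.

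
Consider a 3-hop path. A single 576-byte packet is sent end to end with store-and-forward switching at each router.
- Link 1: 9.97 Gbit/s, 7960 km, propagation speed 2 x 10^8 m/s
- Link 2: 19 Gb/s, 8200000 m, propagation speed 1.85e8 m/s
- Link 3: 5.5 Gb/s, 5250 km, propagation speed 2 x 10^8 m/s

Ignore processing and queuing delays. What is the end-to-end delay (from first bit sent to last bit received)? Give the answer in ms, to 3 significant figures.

L = 576 × 8 = 4608 bits.
Transmission delays (L/R per hop): 0.000462187, 0.000242526, 0.000837818 ms; sum = 0.00154253 ms.
Propagation delays (d/s per hop): 39.8, 44.3243, 26.25 ms; sum = 110.374 ms.
End-to-end = 110 ms.

110 ms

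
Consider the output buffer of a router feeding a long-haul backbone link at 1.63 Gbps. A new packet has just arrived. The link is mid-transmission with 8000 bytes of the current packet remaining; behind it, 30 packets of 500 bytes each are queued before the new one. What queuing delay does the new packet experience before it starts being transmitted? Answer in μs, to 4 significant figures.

Each queued packet: L/R = 4000/1630000000 = 2.45399 μs.
30 queued → 73.6196 μs.
Plus remaining 64000 bits of current packet: 39.2638 μs.
Queuing delay = 112.9 μs.

112.9 μs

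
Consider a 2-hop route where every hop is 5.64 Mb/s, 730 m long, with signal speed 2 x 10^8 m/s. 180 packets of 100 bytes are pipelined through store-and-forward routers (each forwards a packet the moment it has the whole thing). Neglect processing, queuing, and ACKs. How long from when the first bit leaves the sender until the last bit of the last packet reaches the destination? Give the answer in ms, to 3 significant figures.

Per-hop transmission t_tx = L/R = 800/5640000 = 0.141844 ms.
Per-hop propagation t_prop = 730/200000000 = 0.00365 ms.
Pipeline fill: first packet needs 2·t_tx to clear all hops; remaining 179 packets each add one t_tx.
Total = (2+180-1)·t_tx + 2·t_prop = 181·0.141844 + 2·0.00365 = 25.7 ms.

25.7 ms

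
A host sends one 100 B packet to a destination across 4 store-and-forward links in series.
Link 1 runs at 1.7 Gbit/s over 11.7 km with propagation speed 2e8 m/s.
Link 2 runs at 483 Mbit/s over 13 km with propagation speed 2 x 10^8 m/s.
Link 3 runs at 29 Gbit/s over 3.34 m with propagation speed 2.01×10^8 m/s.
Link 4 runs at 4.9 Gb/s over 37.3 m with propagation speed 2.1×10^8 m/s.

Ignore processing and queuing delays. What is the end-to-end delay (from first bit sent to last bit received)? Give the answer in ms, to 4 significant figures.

0.1260 ms

L = 100 × 8 = 800 bits.
Transmission delays (L/R per hop): 0.000470588, 0.00165631, 2.75862e-05, 0.000163265 ms; sum = 0.00231775 ms.
Propagation delays (d/s per hop): 0.0585, 0.065, 1.66169e-05, 0.000177619 ms; sum = 0.123694 ms.
End-to-end = 0.1260 ms.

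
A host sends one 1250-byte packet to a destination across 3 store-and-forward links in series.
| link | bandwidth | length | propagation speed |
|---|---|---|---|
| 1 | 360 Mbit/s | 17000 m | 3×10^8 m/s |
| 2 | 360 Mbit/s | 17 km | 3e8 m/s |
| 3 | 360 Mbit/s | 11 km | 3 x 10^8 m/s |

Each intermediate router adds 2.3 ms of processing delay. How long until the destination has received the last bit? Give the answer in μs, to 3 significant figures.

L = 1250 × 8 = 10000 bits.
Transmission delay per hop = L/R = 10000/360000000 = 27.7778 μs; 3 hops → 83.3333 μs.
Propagation delays (d/s per hop): 56.6667, 56.6667, 36.6667 μs; sum = 150 μs.
Processing at 2 router(s): 2 × 2.3 ms = 4600 μs.
End-to-end = 4830 μs.

4830 μs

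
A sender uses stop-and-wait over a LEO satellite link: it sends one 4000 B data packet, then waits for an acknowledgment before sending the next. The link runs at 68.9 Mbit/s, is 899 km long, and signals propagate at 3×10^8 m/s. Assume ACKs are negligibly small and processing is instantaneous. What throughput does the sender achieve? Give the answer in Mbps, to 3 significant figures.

t_tx = L/R = 32000/68900000 = 0.000464441 s.
t_prop = 899000/300000000 = 0.00299667 s; RTT = 0.00599333 s.
Cycle = t_tx + RTT = 0.00645777 s.
Throughput = L / cycle = 32000 / 0.00645777 = 4.96 Mbps.

4.96 Mbps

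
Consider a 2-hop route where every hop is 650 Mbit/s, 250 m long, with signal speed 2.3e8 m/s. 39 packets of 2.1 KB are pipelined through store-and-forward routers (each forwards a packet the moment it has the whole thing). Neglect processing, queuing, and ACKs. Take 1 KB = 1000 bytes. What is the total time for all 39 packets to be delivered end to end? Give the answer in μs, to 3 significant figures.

Per-hop transmission t_tx = L/R = 16800/650000000 = 25.8462 μs.
Per-hop propagation t_prop = 250/2.3e+08 = 1.08696 μs.
Pipeline fill: first packet needs 2·t_tx to clear all hops; remaining 38 packets each add one t_tx.
Total = (2+39-1)·t_tx + 2·t_prop = 40·25.8462 + 2·1.08696 = 1040 μs.

1040 μs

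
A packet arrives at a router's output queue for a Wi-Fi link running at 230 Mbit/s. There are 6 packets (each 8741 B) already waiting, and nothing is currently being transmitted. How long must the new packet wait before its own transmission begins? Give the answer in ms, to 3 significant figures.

Each queued packet: L/R = 69928/230000000 = 0.304035 ms.
6 queued → 1.82421 ms.
Queuing delay = 1.82 ms.

1.82 ms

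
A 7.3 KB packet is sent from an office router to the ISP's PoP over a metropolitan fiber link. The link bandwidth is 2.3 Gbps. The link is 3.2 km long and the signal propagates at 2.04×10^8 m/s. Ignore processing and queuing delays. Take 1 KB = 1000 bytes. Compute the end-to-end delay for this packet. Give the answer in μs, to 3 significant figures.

41.1 μs

L = 58400 bits.
Transmission delay = L/R = 58400 / 2300000000 = 25.3913 μs.
Propagation delay = d/s = 3200 m / 204000000 m/s = 15.6863 μs.
Total = 41.1 μs.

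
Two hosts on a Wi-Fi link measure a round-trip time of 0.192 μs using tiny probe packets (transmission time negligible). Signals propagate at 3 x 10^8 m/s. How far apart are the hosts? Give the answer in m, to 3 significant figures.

One-way propagation = RTT/2 = 0.096 μs.
d = s × t = 300000000 × 9.6e-08 = 28.8 m.

28.8 m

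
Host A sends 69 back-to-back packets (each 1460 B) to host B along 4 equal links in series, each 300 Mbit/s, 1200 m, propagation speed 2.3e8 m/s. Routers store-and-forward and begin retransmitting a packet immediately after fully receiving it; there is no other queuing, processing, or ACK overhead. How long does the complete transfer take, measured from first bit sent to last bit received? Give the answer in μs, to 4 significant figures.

2824 μs

Per-hop transmission t_tx = L/R = 11680/300000000 = 38.9333 μs.
Per-hop propagation t_prop = 1200/2.3e+08 = 5.21739 μs.
Pipeline fill: first packet needs 4·t_tx to clear all hops; remaining 68 packets each add one t_tx.
Total = (4+69-1)·t_tx + 4·t_prop = 72·38.9333 + 4·5.21739 = 2824 μs.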